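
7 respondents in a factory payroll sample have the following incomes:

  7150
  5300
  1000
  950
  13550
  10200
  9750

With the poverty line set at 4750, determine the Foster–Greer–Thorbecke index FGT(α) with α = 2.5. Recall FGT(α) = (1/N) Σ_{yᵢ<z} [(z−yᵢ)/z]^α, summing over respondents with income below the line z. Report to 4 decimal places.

0.1609

Below the line: 950, 1000 (q = 2 of N = 7).
Shortfall ratios: (4750−950)/4750 = 0.8000; (4750−1000)/4750 = 0.7895.
Raised to α = 2.5: 0.57243; 0.55379.
Sum = 1.126222; FGT(2.5) = 1.126222 / 7 = 0.1609.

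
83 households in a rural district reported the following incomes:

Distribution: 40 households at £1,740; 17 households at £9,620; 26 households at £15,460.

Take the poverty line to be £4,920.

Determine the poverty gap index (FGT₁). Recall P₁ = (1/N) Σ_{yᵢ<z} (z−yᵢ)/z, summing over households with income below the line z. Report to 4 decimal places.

Incomes under z: 40×£1,740 (q = 40 of N = 83).
Relative gaps: (4920−1740)/4920 = 0.6463 (×40).
Σ = 25.853659. Dividing by the full population N = 83 gives P₁ = 0.3115.

0.3115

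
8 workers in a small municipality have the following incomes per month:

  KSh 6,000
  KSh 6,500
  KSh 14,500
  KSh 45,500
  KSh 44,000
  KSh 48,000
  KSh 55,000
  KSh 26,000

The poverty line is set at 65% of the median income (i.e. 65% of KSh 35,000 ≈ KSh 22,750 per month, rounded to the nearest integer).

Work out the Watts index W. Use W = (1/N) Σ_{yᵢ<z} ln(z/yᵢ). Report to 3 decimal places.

0.379

Poor units: KSh 6,000, KSh 6,500, KSh 14,500 (q = 3 of N = 8).
Log shortfalls: ln(22750/6000) = 1.3328; ln(22750/6500) = 1.2528; ln(22750/14500) = 0.4504.
W = 3.035985 / 8 = 0.379.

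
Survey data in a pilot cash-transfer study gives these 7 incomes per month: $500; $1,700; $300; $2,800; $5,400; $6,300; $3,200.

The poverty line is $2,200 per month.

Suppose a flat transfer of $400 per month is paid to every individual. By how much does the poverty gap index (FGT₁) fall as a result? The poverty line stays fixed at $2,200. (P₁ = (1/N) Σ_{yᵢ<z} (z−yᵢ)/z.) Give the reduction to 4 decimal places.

Before: below the line — $300, $500, $1,700; poverty gap index (FGT₁) = 0.266234.
After the $400 transfer: below the line — $700, $900, $2,100; poverty gap index (FGT₁) = 0.188312.
Reduction = 0.266234 − 0.188312 = 0.0779.

0.0779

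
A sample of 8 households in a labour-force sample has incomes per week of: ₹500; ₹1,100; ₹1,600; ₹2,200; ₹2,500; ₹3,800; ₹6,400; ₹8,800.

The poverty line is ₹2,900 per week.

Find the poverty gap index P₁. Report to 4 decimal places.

Incomes under z: ₹500, ₹1,100, ₹1,600, ₹2,200, ₹2,500 (q = 5 of N = 8).
Normalized shortfalls: (2900−500)/2900 = 0.8276; (2900−1100)/2900 = 0.6207; (2900−1600)/2900 = 0.4483; (2900−2200)/2900 = 0.2414; (2900−2500)/2900 = 0.1379.
Sum of shortfalls = 2.275862; P₁ averages over all N: 2.275862 / 8 = 0.2845.

0.2845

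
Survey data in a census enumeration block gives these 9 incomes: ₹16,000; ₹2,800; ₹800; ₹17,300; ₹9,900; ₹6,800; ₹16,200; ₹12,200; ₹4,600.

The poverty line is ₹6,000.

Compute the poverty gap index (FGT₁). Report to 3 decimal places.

0.181

Poor units: ₹800, ₹2,800, ₹4,600 (q = 3 of N = 9).
Shortfall ratios: (6000−800)/6000 = 0.8667; (6000−2800)/6000 = 0.5333; (6000−4600)/6000 = 0.2333.
Sum of shortfalls = 1.633333; P₁ averages over all N: 1.633333 / 9 = 0.181.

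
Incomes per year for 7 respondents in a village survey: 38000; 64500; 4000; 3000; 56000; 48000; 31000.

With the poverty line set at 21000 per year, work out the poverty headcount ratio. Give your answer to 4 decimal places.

2 of the 7 respondents have income below 21000.
H = 2/7 = 0.2857.

0.2857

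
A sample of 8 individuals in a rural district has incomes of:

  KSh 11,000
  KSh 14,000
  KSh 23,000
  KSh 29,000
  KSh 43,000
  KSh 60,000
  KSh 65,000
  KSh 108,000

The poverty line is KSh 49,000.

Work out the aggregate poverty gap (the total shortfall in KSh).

Below z: KSh 11,000, KSh 14,000, KSh 23,000, KSh 29,000, KSh 43,000 (q = 5 of N = 8).
Individual gaps: 49000−11000 = 38000; 49000−14000 = 35000; 49000−23000 = 26000; 49000−29000 = 20000; 49000−43000 = 6000.
Aggregate gap = KSh 125,000.

KSh 125,000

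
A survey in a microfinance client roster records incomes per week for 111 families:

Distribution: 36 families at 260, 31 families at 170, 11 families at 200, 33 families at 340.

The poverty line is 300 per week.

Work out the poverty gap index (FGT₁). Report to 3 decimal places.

0.197

Incomes under z: 31×170, 11×200, 36×260 (q = 78 of N = 111).
Gap ratios (z−y)/z: (300−170)/300 = 0.4333 (×31); (300−200)/300 = 0.3333 (×11); (300−260)/300 = 0.1333 (×36).
Σ = 21.900000. Dividing by the full population N = 111 gives P₁ = 0.197.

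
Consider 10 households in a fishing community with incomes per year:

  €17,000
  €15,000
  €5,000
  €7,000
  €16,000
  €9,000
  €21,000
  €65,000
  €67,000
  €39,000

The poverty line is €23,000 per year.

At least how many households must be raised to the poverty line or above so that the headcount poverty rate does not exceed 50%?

Currently q = 7 of N = 10 are below the line (H = 0.700).
A headcount ratio of at most 50% allows at most ⌊0.50 × 10⌋ = 5 poor households.
So at least 7 − 5 = 2 must be lifted.

2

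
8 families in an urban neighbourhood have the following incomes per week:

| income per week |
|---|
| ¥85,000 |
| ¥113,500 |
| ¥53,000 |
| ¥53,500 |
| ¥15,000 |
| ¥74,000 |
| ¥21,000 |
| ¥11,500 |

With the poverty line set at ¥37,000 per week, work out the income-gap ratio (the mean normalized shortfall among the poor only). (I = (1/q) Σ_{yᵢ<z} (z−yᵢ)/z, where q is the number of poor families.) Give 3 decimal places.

0.572

Below the line: ¥11,500, ¥15,000, ¥21,000 (q = 3 of N = 8).
Relative gaps: 0.6892, 0.5946, 0.4324; sum = 1.716216.
I averages over the q = 3 poor units only: 1.716216 / 3 = 0.572.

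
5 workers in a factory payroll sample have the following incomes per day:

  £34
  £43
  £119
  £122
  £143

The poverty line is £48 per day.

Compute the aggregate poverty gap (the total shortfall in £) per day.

£19

Incomes under z: £34, £43 (q = 2 of N = 5).
Individual gaps: 48−34 = 14; 48−43 = 5.
Aggregate gap = £19.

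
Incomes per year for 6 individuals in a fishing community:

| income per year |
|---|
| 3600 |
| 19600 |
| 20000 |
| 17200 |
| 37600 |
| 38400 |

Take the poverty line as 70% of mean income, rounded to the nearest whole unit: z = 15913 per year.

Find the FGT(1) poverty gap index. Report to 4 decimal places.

0.1290

Below z: 3600 (q = 1 of N = 6).
Normalized shortfalls: (15913−3600)/15913 = 0.7738.
Σ = 0.773770. Dividing by the full population N = 6 gives P₁ = 0.1290.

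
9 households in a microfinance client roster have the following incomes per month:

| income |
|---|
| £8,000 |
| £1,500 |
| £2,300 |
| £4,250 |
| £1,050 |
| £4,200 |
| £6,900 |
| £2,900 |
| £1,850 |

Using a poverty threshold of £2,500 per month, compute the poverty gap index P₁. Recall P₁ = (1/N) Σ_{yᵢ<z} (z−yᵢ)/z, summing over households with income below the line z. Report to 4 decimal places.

Below the line: £1,050, £1,500, £1,850, £2,300 (q = 4 of N = 9).
Relative gaps: (2500−1050)/2500 = 0.5800; (2500−1500)/2500 = 0.4000; (2500−1850)/2500 = 0.2600; (2500−2300)/2500 = 0.0800.
Sum of shortfalls = 1.320000; P₁ averages over all N: 1.320000 / 9 = 0.1467.

0.1467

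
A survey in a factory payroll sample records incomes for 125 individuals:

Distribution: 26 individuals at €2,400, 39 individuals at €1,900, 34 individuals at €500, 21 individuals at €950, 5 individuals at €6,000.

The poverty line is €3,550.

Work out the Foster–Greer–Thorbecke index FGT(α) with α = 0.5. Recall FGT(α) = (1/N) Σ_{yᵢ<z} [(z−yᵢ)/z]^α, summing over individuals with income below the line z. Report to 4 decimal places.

Poor units: 34×€500, 21×€950, 39×€1,900, 26×€2,400 (q = 120 of N = 125).
Normalized shortfalls: (3550−500)/3550 = 0.8592 (×34); (3550−950)/3550 = 0.7324 (×21); (3550−1900)/3550 = 0.4648 (×39); (3550−2400)/3550 = 0.3239 (×26).
Raised to α = 0.5: 0.92691 (×34); 0.85580 (×21); 0.68175 (×39); 0.56916 (×26).
Sum = 90.873201; FGT(0.5) = 90.873201 / 125 = 0.7270.

0.7270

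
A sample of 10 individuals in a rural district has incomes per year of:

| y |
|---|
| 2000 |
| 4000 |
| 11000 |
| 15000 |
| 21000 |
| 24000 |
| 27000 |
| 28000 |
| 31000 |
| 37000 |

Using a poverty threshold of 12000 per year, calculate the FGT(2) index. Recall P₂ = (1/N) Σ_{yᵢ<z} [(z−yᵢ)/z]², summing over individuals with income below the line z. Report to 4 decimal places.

Incomes under z: 2000, 4000, 11000 (q = 3 of N = 10).
Relative gaps: (12000−2000)/12000 = 0.8333; (12000−4000)/12000 = 0.6667; (12000−11000)/12000 = 0.0833.
Squared: 0.6944; 0.4444; 0.0069.
Sum = 1.145833; P₂ = 1.145833 / 10 = 0.1146.

0.1146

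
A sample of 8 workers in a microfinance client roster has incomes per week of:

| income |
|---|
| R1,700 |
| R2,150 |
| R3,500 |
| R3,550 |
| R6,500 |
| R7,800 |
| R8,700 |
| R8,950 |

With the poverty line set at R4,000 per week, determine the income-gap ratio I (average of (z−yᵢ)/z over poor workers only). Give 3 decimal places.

0.319

Below z: R1,700, R2,150, R3,500, R3,550 (q = 4 of N = 8).
Shortfall ratios (z−y)/z: 0.5750, 0.4625, 0.1250, 0.1125; sum = 1.275000.
I averages over the q = 4 poor units only: 1.275000 / 4 = 0.319.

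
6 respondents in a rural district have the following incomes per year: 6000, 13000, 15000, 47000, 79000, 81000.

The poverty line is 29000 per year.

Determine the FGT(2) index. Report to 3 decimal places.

0.194

Incomes under z: 6000, 13000, 15000 (q = 3 of N = 6).
Gap ratios (z−y)/z: (29000−6000)/29000 = 0.7931; (29000−13000)/29000 = 0.5517; (29000−15000)/29000 = 0.4828.
Squared: 0.6290; 0.3044; 0.2331.
Sum = 1.166468; P₂ = 1.166468 / 6 = 0.194.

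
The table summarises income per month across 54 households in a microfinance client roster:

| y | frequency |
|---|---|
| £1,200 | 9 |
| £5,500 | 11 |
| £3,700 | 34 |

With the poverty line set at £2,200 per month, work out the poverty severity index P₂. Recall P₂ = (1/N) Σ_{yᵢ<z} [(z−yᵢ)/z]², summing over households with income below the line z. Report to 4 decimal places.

0.0344

Below the line: 9×£1,200 (q = 9 of N = 54).
Normalized shortfalls: (2200−1200)/2200 = 0.4545 (×9).
Squared: 0.2066 (×9).
Sum = 1.859504; P₂ = 1.859504 / 54 = 0.0344.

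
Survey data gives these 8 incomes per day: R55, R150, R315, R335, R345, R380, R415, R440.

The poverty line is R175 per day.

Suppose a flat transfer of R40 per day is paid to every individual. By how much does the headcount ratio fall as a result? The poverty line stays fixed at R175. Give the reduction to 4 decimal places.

Before: below the line — R55, R150; headcount ratio = 0.250000.
After the R40 transfer: below the line — R95; headcount ratio = 0.125000.
Reduction = 0.250000 − 0.125000 = 0.1250.

0.1250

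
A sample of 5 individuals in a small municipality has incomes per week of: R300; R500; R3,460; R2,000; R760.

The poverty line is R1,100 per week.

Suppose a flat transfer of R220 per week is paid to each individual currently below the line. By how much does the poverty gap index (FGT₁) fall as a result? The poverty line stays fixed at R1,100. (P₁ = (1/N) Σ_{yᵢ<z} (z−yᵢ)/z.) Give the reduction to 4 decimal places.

Before: below the line — R300, R500, R760; poverty gap index (FGT₁) = 0.316364.
After the R220 transfer: below the line — R520, R720, R980; poverty gap index (FGT₁) = 0.196364.
Reduction = 0.316364 − 0.196364 = 0.1200.

0.1200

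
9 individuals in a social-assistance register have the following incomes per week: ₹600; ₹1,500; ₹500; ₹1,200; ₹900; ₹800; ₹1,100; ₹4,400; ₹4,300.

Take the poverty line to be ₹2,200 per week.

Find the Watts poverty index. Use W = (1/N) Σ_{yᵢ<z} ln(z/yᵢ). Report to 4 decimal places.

Poor units: ₹500, ₹600, ₹800, ₹900, ₹1,100, ₹1,200, ₹1,500 (q = 7 of N = 9).
Log shortfalls: ln(2200/500) = 1.4816; ln(2200/600) = 1.2993; ln(2200/800) = 1.0116; ln(2200/900) = 0.8938; ln(2200/1100) = 0.6931; ln(2200/1200) = 0.6061; ln(2200/1500) = 0.3830.
W = 6.368582 / 9 = 0.7076.

0.7076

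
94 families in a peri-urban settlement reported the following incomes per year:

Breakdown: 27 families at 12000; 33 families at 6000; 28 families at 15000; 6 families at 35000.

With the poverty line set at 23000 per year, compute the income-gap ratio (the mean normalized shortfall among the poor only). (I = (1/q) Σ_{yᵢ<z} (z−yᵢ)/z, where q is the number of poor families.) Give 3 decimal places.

Below the line: 33×6000, 27×12000, 28×15000 (q = 88 of N = 94).
Shortfall ratios (z−y)/z: 0.7391 (×33), 0.4783 (×27), 0.3478 (×28); sum = 47.043478.
I averages over the q = 88 poor units only: 47.043478 / 88 = 0.535.

0.535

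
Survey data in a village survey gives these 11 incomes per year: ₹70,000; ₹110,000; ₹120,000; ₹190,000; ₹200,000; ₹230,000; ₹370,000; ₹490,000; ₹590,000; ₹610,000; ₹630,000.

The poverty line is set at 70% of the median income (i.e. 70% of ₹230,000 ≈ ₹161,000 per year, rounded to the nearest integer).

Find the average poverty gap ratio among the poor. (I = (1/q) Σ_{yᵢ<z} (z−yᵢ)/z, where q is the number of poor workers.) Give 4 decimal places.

0.3789

Incomes under z: ₹70,000, ₹110,000, ₹120,000 (q = 3 of N = 11).
Relative gaps: 0.5652, 0.3168, 0.2547; sum = 1.136646.
I averages over the q = 3 poor units only: 1.136646 / 3 = 0.3789.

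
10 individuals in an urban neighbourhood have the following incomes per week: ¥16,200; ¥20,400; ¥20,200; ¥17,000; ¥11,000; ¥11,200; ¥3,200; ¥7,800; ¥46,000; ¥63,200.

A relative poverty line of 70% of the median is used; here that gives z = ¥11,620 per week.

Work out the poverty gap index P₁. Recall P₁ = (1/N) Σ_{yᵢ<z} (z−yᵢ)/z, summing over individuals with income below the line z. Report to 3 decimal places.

Below the line: ¥3,200, ¥7,800, ¥11,000, ¥11,200 (q = 4 of N = 10).
Relative gaps: (11620−3200)/11620 = 0.7246; (11620−7800)/11620 = 0.3287; (11620−11000)/11620 = 0.0534; (11620−11200)/11620 = 0.0361.
Sum of shortfalls = 1.142857; P₁ averages over all N: 1.142857 / 10 = 0.114.

0.114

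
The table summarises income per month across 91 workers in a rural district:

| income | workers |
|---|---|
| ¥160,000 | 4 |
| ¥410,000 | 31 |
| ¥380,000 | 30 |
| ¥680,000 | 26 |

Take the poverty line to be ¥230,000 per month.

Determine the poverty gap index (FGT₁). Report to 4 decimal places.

0.0134

Below z: 4×¥160,000 (q = 4 of N = 91).
Relative gaps: (230000−160000)/230000 = 0.3043 (×4).
Sum of shortfalls = 1.217391; P₁ averages over all N: 1.217391 / 91 = 0.0134.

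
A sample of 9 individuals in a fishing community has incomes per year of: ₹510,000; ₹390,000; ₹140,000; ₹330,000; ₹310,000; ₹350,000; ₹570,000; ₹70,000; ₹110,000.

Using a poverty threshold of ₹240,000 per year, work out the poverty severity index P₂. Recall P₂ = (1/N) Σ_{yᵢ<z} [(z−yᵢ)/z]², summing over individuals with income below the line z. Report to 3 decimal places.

Poor units: ₹70,000, ₹110,000, ₹140,000 (q = 3 of N = 9).
Relative gaps: (240000−70000)/240000 = 0.7083; (240000−110000)/240000 = 0.5417; (240000−140000)/240000 = 0.4167.
Squared: 0.5017; 0.2934; 0.1736.
Sum = 0.968750; P₂ = 0.968750 / 9 = 0.108.

0.108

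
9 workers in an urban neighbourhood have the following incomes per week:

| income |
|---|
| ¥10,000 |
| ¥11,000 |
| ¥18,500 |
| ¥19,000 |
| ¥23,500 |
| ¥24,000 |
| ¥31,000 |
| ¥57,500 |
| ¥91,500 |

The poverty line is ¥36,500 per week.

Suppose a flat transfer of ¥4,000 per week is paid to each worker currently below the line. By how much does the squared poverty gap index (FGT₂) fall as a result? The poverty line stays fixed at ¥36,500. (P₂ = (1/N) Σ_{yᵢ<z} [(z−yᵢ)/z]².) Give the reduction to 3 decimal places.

0.070

Before: below the line — ¥10,000, ¥11,000, ¥18,500, ¥19,000, ¥23,500, ¥24,000, ¥31,000; squared poverty gap index (FGT₂) = 0.19501.
After the ¥4,000 transfer: below the line — ¥14,000, ¥15,000, ¥22,500, ¥23,000, ¥27,500, ¥28,000, ¥35,000; squared poverty gap index (FGT₂) = 0.12529.
Reduction = 0.19501 − 0.12529 = 0.070.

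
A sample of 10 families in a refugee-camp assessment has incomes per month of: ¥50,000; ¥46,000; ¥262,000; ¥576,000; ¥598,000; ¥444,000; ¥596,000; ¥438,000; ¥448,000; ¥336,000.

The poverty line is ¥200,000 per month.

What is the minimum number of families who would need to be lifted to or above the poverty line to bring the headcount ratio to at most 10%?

1

Currently q = 2 of N = 10 are below the line (H = 0.200).
A headcount ratio of at most 10% allows at most ⌊0.10 × 10⌋ = 1 poor families.
So at least 2 − 1 = 1 must be lifted.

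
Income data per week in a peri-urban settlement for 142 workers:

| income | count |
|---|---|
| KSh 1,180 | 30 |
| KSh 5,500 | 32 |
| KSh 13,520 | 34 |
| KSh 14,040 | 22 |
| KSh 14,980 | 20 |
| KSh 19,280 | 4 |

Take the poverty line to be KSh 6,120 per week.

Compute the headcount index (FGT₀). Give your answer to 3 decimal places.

62 of the 142 workers have income below KSh 6,120.
H = 62/142 = 0.437.

0.437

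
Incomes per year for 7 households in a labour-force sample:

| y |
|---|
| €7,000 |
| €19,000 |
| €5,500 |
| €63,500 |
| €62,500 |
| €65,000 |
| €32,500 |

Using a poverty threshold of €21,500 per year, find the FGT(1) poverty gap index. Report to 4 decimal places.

0.2193

Below z: €5,500, €7,000, €19,000 (q = 3 of N = 7).
Normalized shortfalls: (21500−5500)/21500 = 0.7442; (21500−7000)/21500 = 0.6744; (21500−19000)/21500 = 0.1163.
Sum of shortfalls = 1.534884; P₁ averages over all N: 1.534884 / 7 = 0.2193.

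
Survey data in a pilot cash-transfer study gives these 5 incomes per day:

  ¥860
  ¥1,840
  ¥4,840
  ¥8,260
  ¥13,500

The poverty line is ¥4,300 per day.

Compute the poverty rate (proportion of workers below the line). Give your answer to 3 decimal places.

2 of the 5 workers have income below ¥4,300.
H = 2/5 = 0.400.

0.400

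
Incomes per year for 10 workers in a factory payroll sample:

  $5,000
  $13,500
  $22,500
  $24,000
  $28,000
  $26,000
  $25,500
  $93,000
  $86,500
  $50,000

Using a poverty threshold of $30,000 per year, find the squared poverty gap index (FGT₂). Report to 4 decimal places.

0.1144

Poor units: $5,000, $13,500, $22,500, $24,000, $25,500, $26,000, $28,000 (q = 7 of N = 10).
Normalized shortfalls: (30000−5000)/30000 = 0.8333; (30000−13500)/30000 = 0.5500; (30000−22500)/30000 = 0.2500; (30000−24000)/30000 = 0.2000; (30000−25500)/30000 = 0.1500; (30000−26000)/30000 = 0.1333; (30000−28000)/30000 = 0.0667.
Squared: 0.6944; 0.3025; 0.0625; 0.0400; 0.0225; 0.0178; 0.0044.
Sum = 1.144167; P₂ = 1.144167 / 10 = 0.1144.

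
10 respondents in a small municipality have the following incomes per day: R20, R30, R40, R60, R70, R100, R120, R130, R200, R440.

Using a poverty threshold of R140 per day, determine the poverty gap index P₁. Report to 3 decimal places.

Poor units: R20, R30, R40, R60, R70, R100, R120, R130 (q = 8 of N = 10).
Relative gaps: (140−20)/140 = 0.8571; (140−30)/140 = 0.7857; (140−40)/140 = 0.7143; (140−60)/140 = 0.5714; (140−70)/140 = 0.5000; (140−100)/140 = 0.2857; (140−120)/140 = 0.1429; (140−130)/140 = 0.0714.
Sum of shortfalls = 3.928571; P₁ averages over all N: 3.928571 / 10 = 0.393.

0.393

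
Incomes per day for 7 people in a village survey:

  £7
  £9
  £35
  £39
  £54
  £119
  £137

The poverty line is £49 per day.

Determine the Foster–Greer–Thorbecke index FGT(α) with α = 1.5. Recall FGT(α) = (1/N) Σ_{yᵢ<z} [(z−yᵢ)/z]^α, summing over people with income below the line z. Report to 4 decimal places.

0.2537

Below the line: £7, £9, £35, £39 (q = 4 of N = 7).
Shortfall ratios: (49−7)/49 = 0.8571; (49−9)/49 = 0.8163; (49−35)/49 = 0.2857; (49−39)/49 = 0.2041.
Raised to α = 1.5: 0.79356; 0.73756; 0.15272; 0.09219.
Sum = 1.776033; FGT(1.5) = 1.776033 / 7 = 0.2537.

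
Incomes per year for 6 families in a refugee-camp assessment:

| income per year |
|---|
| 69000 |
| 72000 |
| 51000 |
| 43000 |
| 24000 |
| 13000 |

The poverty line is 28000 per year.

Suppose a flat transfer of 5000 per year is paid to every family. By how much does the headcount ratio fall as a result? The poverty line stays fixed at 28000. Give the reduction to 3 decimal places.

0.167

Before: below the line — 13000, 24000; headcount ratio = 0.33333.
After the 5000 transfer: below the line — 18000; headcount ratio = 0.16667.
Reduction = 0.33333 − 0.16667 = 0.167.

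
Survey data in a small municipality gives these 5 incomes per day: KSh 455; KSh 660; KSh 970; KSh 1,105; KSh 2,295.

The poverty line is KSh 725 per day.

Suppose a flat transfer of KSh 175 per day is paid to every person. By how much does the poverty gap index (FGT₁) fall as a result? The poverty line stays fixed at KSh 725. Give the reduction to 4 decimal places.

Before: below the line — KSh 455, KSh 660; poverty gap index (FGT₁) = 0.092414.
After the KSh 175 transfer: below the line — KSh 630; poverty gap index (FGT₁) = 0.026207.
Reduction = 0.092414 − 0.026207 = 0.0662.

0.0662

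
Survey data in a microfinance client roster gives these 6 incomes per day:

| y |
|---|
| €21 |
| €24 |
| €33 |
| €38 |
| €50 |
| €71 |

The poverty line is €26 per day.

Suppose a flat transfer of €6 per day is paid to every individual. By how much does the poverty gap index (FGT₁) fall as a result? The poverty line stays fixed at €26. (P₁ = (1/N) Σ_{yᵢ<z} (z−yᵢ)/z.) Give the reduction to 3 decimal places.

0.045

Before: below the line — €21, €24; poverty gap index (FGT₁) = 0.04487.
After the €6 transfer: below the line — none; poverty gap index (FGT₁) = 0.00000.
Reduction = 0.04487 − 0.00000 = 0.045.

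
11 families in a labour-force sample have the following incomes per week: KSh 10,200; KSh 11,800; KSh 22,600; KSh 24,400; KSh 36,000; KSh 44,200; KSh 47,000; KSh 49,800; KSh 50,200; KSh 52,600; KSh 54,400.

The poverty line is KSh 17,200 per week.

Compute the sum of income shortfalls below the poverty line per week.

Incomes under z: KSh 10,200, KSh 11,800 (q = 2 of N = 11).
Individual gaps: 17200−10200 = 7000; 17200−11800 = 5400.
Aggregate gap = KSh 12,400.

KSh 12,400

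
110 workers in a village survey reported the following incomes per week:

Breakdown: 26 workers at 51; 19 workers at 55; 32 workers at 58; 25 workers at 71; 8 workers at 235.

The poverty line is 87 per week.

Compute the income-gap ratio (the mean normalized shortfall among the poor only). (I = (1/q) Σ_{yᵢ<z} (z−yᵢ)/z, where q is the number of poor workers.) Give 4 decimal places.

Below z: 26×51, 19×55, 32×58, 25×71 (q = 102 of N = 110).
Relative gaps: 0.4138 (×26), 0.3678 (×19), 0.3333 (×32), 0.1839 (×25); sum = 33.011494.
The income-gap ratio divides by q (the poor only): 33.011494 / 102 = 0.3236.

0.3236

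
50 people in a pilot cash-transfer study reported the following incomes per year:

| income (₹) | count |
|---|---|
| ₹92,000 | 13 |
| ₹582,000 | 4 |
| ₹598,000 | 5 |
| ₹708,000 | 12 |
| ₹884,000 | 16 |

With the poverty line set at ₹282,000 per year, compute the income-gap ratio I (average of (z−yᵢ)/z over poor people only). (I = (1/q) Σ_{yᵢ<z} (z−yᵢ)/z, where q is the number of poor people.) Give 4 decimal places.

0.6738

Below z: 13×₹92,000 (q = 13 of N = 50).
Relative gaps: 0.6738 (×13); sum = 8.758865.
I averages over the q = 13 poor units only: 8.758865 / 13 = 0.6738.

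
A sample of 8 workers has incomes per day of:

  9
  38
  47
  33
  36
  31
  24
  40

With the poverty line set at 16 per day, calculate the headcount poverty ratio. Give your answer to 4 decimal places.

0.1250

1 of the 8 workers have income below 16.
H = 1/8 = 0.1250.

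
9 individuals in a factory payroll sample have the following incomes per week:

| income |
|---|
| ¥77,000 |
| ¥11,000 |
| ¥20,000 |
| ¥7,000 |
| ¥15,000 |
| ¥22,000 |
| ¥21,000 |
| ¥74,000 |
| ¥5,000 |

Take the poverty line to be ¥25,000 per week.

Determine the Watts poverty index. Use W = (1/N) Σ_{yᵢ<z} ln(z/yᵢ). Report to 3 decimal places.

0.527

Below z: ¥5,000, ¥7,000, ¥11,000, ¥15,000, ¥20,000, ¥21,000, ¥22,000 (q = 7 of N = 9).
Log shortfalls: ln(25000/5000) = 1.6094; ln(25000/7000) = 1.2730; ln(25000/11000) = 0.8210; ln(25000/15000) = 0.5108; ln(25000/20000) = 0.2231; ln(25000/21000) = 0.1744; ln(25000/22000) = 0.1278.
W = 4.739540 / 9 = 0.527.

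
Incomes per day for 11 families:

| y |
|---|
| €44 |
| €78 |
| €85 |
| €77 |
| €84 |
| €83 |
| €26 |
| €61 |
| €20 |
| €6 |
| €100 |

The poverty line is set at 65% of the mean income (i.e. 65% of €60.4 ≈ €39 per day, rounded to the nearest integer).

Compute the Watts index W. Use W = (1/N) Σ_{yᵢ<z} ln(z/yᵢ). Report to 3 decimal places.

Below z: €6, €20, €26 (q = 3 of N = 11).
Log gaps: ln(39/6) = 1.8718; ln(39/20) = 0.6678; ln(39/26) = 0.4055.
W = 2.945097 / 11 = 0.268.

0.268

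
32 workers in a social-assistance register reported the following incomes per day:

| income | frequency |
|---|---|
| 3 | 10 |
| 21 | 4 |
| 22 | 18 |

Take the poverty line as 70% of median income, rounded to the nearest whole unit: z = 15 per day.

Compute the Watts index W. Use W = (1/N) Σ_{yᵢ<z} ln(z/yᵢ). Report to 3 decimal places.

Incomes under z: 10×3 (q = 10 of N = 32).
Log shortfalls: ln(15/3) = 1.6094 (×10).
W = 16.094379 / 32 = 0.503.

0.503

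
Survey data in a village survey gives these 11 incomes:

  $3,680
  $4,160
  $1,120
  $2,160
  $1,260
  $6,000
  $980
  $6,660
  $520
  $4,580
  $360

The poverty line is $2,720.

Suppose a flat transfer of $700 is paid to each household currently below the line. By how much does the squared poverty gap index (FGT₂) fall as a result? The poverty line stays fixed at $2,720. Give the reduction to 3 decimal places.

Before: below the line — $360, $520, $980, $1,120, $1,260, $2,160; squared poverty gap index (FGT₂) = 0.22661.
After the $700 transfer: below the line — $1,060, $1,220, $1,680, $1,820, $1,960; squared poverty gap index (FGT₂) = 0.09185.
Reduction = 0.22661 − 0.09185 = 0.135.

0.135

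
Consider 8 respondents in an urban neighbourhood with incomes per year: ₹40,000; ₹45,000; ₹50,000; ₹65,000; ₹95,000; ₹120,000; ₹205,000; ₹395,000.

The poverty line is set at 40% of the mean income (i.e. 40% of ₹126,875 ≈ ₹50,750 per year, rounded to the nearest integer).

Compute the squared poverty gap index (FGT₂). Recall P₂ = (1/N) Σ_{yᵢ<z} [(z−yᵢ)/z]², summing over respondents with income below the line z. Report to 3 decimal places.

0.007

Incomes under z: ₹40,000, ₹45,000, ₹50,000 (q = 3 of N = 8).
Relative gaps: (50750−40000)/50750 = 0.2118; (50750−45000)/50750 = 0.1133; (50750−50000)/50750 = 0.0148.
Squared: 0.0449; 0.0128; 0.0002.
Sum = 0.057924; P₂ = 0.057924 / 8 = 0.007.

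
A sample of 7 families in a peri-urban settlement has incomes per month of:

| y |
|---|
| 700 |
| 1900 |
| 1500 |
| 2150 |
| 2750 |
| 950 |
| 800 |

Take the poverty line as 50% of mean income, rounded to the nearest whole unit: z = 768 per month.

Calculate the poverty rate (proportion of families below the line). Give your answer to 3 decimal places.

1 of the 7 families have income below 768.
H = 1/7 = 0.143.

0.143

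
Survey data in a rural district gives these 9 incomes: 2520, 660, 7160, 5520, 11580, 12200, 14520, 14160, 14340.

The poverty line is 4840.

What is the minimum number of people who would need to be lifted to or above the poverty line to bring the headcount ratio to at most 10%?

2

Currently q = 2 of N = 9 are below the line (H = 0.222).
A headcount ratio of at most 10% allows at most ⌊0.10 × 9⌋ = 0 poor people.
So at least 2 − 0 = 2 must be lifted.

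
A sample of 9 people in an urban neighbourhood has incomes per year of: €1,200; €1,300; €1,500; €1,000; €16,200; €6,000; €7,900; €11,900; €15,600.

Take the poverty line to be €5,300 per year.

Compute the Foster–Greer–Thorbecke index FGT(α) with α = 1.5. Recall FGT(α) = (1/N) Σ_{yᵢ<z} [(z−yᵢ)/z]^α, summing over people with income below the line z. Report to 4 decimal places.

Below z: €1,000, €1,200, €1,300, €1,500 (q = 4 of N = 9).
Gap ratios (z−y)/z: (5300−1000)/5300 = 0.8113; (5300−1200)/5300 = 0.7736; (5300−1300)/5300 = 0.7547; (5300−1500)/5300 = 0.7170.
Raised to α = 1.5: 0.73078; 0.68040; 0.65566; 0.60710.
Sum = 2.673938; FGT(1.5) = 2.673938 / 9 = 0.2971.

0.2971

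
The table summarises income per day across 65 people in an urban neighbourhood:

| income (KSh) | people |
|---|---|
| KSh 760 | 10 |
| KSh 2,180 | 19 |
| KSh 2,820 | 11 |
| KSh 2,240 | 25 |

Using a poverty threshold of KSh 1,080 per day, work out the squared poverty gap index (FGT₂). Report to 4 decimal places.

0.0135

Incomes under z: 10×KSh 760 (q = 10 of N = 65).
Gap ratios (z−y)/z: (1080−760)/1080 = 0.2963 (×10).
Squared: 0.0878 (×10).
Sum = 0.877915; P₂ = 0.877915 / 65 = 0.0135.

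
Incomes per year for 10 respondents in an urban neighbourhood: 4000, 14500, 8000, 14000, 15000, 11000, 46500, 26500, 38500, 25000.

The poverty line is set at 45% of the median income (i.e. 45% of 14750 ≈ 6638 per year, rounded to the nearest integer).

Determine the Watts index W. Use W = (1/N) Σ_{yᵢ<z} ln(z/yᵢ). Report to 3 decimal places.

0.051

Below the line: 4000 (q = 1 of N = 10).
ln(z/y) terms: ln(6638/4000) = 0.5065.
W = 0.506516 / 10 = 0.051.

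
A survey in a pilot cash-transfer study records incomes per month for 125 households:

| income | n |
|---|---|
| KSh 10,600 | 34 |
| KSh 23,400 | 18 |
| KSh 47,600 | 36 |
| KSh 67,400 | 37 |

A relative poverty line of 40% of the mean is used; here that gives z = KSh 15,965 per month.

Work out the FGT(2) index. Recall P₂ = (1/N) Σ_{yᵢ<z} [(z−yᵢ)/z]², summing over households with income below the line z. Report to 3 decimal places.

0.031

Below the line: 34×KSh 10,600 (q = 34 of N = 125).
Gap ratios (z−y)/z: (15965−10600)/15965 = 0.3360 (×34).
Squared: 0.1129 (×34).
Sum = 3.839552; P₂ = 3.839552 / 125 = 0.031.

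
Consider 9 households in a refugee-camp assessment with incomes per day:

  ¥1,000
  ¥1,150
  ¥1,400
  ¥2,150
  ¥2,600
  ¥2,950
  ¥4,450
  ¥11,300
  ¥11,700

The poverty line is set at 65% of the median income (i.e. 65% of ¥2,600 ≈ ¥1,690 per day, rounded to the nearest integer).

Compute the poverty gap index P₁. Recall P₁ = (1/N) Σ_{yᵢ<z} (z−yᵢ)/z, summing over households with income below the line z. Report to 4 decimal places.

Poor units: ¥1,000, ¥1,150, ¥1,400 (q = 3 of N = 9).
Gap ratios (z−y)/z: (1690−1000)/1690 = 0.4083; (1690−1150)/1690 = 0.3195; (1690−1400)/1690 = 0.1716.
Σ = 0.899408. Dividing by the full population N = 9 gives P₁ = 0.0999.

0.0999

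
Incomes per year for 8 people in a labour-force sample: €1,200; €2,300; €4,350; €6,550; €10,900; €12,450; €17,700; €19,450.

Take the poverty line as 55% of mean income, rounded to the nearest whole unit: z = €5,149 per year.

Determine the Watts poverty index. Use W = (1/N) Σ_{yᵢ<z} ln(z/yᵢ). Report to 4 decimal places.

0.3039

Below z: €1,200, €2,300, €4,350 (q = 3 of N = 8).
Log shortfalls: ln(5149/1200) = 1.4565; ln(5149/2300) = 0.8059; ln(5149/4350) = 0.1686.
W = 2.431001 / 8 = 0.3039.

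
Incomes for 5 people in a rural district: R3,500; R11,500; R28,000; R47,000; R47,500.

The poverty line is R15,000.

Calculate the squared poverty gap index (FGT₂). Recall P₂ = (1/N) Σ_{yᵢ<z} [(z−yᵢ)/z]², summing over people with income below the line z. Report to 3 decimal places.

0.128

Incomes under z: R3,500, R11,500 (q = 2 of N = 5).
Gap ratios (z−y)/z: (15000−3500)/15000 = 0.7667; (15000−11500)/15000 = 0.2333.
Squared: 0.5878; 0.0544.
Sum = 0.642222; P₂ = 0.642222 / 5 = 0.128.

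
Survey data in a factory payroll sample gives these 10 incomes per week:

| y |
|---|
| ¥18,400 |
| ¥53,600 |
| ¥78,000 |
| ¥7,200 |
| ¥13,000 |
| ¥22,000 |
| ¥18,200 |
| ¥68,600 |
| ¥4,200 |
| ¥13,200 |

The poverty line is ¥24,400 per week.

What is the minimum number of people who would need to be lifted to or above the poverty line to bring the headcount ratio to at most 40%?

3

Currently q = 7 of N = 10 are below the line (H = 0.700).
A headcount ratio of at most 40% allows at most ⌊0.40 × 10⌋ = 4 poor people.
So at least 7 − 4 = 3 must be lifted.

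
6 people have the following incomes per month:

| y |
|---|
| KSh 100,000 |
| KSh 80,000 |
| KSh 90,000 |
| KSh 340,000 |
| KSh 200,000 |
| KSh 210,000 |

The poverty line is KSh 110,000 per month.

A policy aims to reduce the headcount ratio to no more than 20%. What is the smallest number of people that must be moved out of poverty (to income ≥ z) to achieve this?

Currently q = 3 of N = 6 are below the line (H = 0.500).
A headcount ratio of at most 20% allows at most ⌊0.20 × 6⌋ = 1 poor people.
So at least 3 − 1 = 2 must be lifted.

2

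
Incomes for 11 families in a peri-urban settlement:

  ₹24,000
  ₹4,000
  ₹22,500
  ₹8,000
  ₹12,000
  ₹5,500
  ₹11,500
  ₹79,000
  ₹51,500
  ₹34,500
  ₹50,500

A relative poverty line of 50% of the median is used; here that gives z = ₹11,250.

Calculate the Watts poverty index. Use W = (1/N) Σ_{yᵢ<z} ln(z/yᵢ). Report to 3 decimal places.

0.190

Below z: ₹4,000, ₹5,500, ₹8,000 (q = 3 of N = 11).
ln(z/y) terms: ln(11250/4000) = 1.0341; ln(11250/5500) = 0.7156; ln(11250/8000) = 0.3409.
W = 2.090620 / 11 = 0.190.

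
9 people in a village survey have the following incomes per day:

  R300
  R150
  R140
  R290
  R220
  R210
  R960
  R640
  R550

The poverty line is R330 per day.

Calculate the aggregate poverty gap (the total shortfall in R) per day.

Poor units: R140, R150, R210, R220, R290, R300 (q = 6 of N = 9).
Individual gaps: 330−140 = 190; 330−150 = 180; 330−210 = 120; 330−220 = 110; 330−290 = 40; 330−300 = 30.
Aggregate gap = R670.

R670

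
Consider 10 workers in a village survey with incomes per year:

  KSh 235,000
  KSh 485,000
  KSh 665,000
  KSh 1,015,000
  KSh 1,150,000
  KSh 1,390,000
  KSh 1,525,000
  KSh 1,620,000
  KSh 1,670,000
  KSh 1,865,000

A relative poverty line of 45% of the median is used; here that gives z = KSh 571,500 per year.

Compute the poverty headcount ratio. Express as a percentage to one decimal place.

20.0%

2 of the 10 workers have income below KSh 571,500.
H = 2/10 = 20.0%.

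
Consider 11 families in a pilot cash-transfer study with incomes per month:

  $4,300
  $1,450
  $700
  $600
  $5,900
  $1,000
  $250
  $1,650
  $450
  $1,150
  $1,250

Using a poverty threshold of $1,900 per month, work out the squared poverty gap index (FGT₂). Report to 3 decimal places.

Below the line: $250, $450, $600, $700, $1,000, $1,150, $1,250, $1,450, $1,650 (q = 9 of N = 11).
Shortfall ratios: (1900−250)/1900 = 0.8684; (1900−450)/1900 = 0.7632; (1900−600)/1900 = 0.6842; (1900−700)/1900 = 0.6316; (1900−1000)/1900 = 0.4737; (1900−1150)/1900 = 0.3947; (1900−1250)/1900 = 0.3421; (1900−1450)/1900 = 0.2368; (1900−1650)/1900 = 0.1316.
Squared: 0.7542; 0.5824; 0.4681; 0.3989; 0.2244; 0.1558; 0.1170; 0.0561; 0.0173.
Sum = 2.774238; P₂ = 2.774238 / 11 = 0.252.

0.252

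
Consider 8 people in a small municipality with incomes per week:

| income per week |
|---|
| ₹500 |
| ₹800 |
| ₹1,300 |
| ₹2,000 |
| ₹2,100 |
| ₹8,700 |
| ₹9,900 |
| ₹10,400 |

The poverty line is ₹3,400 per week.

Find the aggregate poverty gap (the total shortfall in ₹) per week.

Below the line: ₹500, ₹800, ₹1,300, ₹2,000, ₹2,100 (q = 5 of N = 8).
Individual gaps: 3400−500 = 2900; 3400−800 = 2600; 3400−1300 = 2100; 3400−2000 = 1400; 3400−2100 = 1300.
Aggregate gap = ₹10,300.

₹10,300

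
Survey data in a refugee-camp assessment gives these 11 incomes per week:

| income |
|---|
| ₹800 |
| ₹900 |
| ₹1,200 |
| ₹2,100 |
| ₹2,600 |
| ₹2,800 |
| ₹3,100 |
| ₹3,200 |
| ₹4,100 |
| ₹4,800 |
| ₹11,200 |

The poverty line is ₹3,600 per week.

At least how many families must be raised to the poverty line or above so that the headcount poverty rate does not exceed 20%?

6

8 of the 11 families are poor, so H = 8/11 = 0.727.
A headcount ratio of at most 20% allows at most ⌊0.20 × 11⌋ = 2 poor families.
So at least 8 − 2 = 6 must be lifted.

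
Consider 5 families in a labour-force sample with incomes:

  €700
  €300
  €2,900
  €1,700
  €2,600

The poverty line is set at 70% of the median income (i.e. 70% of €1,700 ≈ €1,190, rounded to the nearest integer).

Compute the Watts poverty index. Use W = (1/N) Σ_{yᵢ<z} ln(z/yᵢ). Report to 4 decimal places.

0.3817

Incomes under z: €300, €700 (q = 2 of N = 5).
ln(z/y) terms: ln(1190/300) = 1.3779; ln(1190/700) = 0.5306.
W = 1.908554 / 5 = 0.3817.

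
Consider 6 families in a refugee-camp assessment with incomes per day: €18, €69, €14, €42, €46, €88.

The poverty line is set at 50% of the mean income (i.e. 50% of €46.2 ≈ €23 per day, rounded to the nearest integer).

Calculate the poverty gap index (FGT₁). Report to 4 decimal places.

Below the line: €14, €18 (q = 2 of N = 6).
Relative gaps: (23−14)/23 = 0.3913; (23−18)/23 = 0.2174.
Σ = 0.608696. Dividing by the full population N = 6 gives P₁ = 0.1014.

0.1014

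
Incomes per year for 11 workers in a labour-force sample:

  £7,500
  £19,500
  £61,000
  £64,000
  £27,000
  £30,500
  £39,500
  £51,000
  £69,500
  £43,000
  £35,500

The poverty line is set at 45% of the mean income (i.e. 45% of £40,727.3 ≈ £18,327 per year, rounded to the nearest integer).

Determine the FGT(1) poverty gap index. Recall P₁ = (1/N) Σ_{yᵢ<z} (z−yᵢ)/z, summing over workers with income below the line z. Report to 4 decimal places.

Below the line: £7,500 (q = 1 of N = 11).
Shortfall ratios: (18327−7500)/18327 = 0.5908.
Σ = 0.590768. Dividing by the full population N = 11 gives P₁ = 0.0537.

0.0537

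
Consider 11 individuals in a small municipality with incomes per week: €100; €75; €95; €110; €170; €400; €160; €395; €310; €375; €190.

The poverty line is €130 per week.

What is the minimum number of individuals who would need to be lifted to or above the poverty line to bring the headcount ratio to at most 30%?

4 of the 11 individuals are poor, so H = 4/11 = 0.364.
A headcount ratio of at most 30% allows at most ⌊0.30 × 11⌋ = 3 poor individuals.
So at least 4 − 3 = 1 must be lifted.

1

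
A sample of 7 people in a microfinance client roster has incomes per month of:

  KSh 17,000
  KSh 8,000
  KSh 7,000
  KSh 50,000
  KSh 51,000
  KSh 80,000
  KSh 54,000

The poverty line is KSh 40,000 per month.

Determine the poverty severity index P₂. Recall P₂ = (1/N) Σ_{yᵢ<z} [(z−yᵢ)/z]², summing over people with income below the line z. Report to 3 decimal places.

Incomes under z: KSh 7,000, KSh 8,000, KSh 17,000 (q = 3 of N = 7).
Gap ratios (z−y)/z: (40000−7000)/40000 = 0.8250; (40000−8000)/40000 = 0.8000; (40000−17000)/40000 = 0.5750.
Squared: 0.6806; 0.6400; 0.3306.
Sum = 1.651250; P₂ = 1.651250 / 7 = 0.236.

0.236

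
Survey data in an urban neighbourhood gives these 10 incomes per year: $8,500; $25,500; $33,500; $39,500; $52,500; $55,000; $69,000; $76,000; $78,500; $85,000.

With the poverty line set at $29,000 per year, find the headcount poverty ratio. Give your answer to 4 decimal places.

0.2000

2 of the 10 respondents have income below $29,000.
H = 2/10 = 0.2000.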